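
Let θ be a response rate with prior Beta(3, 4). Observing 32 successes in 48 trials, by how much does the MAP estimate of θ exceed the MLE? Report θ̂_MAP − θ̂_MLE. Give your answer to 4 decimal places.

MAP − MLE = -0.0252

Posterior is Beta(35, 20); MAP = (35−1)/(55−2) = 34/53 ≈ 0.64151.
MLE ignores the prior: θ̂_MLE = k/n = 32/48 ≈ 0.66667.
Difference = 34/53 − 32/48 = -4/159 ≈ -0.0252.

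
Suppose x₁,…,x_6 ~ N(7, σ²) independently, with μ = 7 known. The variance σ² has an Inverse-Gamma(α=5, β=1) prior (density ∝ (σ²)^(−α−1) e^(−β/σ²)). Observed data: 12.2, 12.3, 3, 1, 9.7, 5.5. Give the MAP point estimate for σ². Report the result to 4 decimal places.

Sum of squared deviations about the known mean: SS = (12.2−7)² + (12.3−7)² + (3−7)² + (1−7)² + (9.7−7)² + (5.5−7)² = 116.67.
The Normal likelihood contributes (σ²)^(−n/2) exp(−SS/(2σ²)), so the posterior is Inverse-Gamma(α + n/2, β + SS/2) = Inverse-Gamma(8, 59.335).
The mode of Inverse-Gamma(a, b) is b/(a+1) = 59.335/9 ≈ 6.5928.

σ̂²_MAP = 6.5928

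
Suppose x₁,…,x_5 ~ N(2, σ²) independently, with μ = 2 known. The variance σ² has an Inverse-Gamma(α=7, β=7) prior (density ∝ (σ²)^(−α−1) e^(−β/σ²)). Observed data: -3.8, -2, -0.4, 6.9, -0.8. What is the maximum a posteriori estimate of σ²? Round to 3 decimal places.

σ̂²_MAP = 4.821

Sum of squared deviations about the known mean: SS = (-3.8−2)² + (-2−2)² + (-0.4−2)² + (6.9−2)² + (-0.8−2)² = 87.25.
The Normal likelihood contributes (σ²)^(−n/2) exp(−SS/(2σ²)), so the posterior is Inverse-Gamma(α + n/2, β + SS/2) = Inverse-Gamma(9.5, 50.625).
The mode of Inverse-Gamma(a, b) is b/(a+1) = 50.625/10.5 ≈ 4.821.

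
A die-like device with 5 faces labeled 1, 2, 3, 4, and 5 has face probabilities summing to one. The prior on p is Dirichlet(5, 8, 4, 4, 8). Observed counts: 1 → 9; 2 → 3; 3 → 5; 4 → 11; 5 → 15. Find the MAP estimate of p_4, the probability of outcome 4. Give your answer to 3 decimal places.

MAP estimate: 0.209

The posterior is Dirichlet(αᵢ + nᵢ) = Dirichlet(14, 11, 9, 15, 23).
For a Dirichlet(a₁,…,a_K) with all aᵢ > 1, the mode has j-th component (aⱼ − 1)/(Σaᵢ − K).
Here Σaᵢ = 72 and K = 5, so p_4 = (15 − 1)/(72 − 5) = 14/67 ≈ 0.209.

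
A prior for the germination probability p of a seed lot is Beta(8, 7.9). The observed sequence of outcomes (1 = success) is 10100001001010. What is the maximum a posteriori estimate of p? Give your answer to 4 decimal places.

Prior: Beta(8, 7.9).
Data: 5 successes in 14 trials (from the sequence). The binomial likelihood contributes p^5(1−p)^9, so the posterior is Beta(8+5, 7.9+9) = Beta(13, 16.9).
For Beta(a, b) with a, b > 1 the mode is (a−1)/(a+b−2) = 12/27.9 ≈ 0.4301.

p̂_MAP = 0.4301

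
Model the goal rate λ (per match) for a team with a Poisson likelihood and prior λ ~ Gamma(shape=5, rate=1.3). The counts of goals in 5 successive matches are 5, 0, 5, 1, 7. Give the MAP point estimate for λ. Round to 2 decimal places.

Σxᵢ = 5+0+5+1+7 = 18, with n = 5.
Posterior ∝ λ^4e^(−1.3λ) · λ^18e^(−5λ) = λ^22e^(−6.3λ), i.e. Gamma(shape=23, rate=6.3).
The mode of a Gamma(a, b) with a ≥ 1 (shape–rate) is (a−1)/b = 22/6.3 ≈ 3.49.

λ̂_MAP = 3.49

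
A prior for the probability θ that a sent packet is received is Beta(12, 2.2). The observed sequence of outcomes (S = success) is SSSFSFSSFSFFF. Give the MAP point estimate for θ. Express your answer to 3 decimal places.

Prior: Beta(12, 2.2).
Data: 7 successes in 13 trials (from the sequence). The binomial likelihood contributes θ^7(1−θ)^6, so the posterior is Beta(12+7, 2.2+6) = Beta(19, 8.2).
For Beta(a, b) with a, b > 1 the mode is (a−1)/(a+b−2) = 18/25.2 ≈ 0.714.

θ̂_MAP = 0.714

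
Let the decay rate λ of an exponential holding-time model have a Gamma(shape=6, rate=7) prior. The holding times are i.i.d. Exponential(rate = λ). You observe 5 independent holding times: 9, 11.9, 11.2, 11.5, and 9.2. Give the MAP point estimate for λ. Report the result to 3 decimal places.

The Exponential(rate=λ) likelihood is ∝ λ^n e^(−λΣtᵢ). Here n = 5 and Σtᵢ = 9 + 11.9 + 11.2 + 11.5 + 9.2 = 52.8.
Posterior ∝ λ^5e^(−7λ) · λ^5e^(−52.8λ) = λ^10e^(−59.8λ), i.e. Gamma(11, 59.8).
Mode = (a−1)/b = 10/59.8 ≈ 0.167.

λ̂_MAP = 0.167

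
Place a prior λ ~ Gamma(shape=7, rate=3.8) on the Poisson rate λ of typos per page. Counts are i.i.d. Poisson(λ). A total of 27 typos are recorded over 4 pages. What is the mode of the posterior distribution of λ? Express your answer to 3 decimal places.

Σxᵢ = 27, n = 4.
Posterior ∝ λ^6e^(−3.8λ) · λ^27e^(−4λ) = λ^33e^(−7.8λ), i.e. Gamma(shape=34, rate=7.8).
The mode of a Gamma(a, b) with a ≥ 1 (shape–rate) is (a−1)/b = 33/7.8 ≈ 4.231.

λ̂_MAP = 4.231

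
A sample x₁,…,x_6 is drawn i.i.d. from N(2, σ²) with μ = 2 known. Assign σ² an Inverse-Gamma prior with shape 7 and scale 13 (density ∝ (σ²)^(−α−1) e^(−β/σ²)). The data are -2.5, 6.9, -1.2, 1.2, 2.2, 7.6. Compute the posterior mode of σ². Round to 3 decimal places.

Sum of squared deviations about the known mean: SS = (-2.5−2)² + (6.9−2)² + (-1.2−2)² + (1.2−2)² + (2.2−2)² + (7.6−2)² = 86.54.
The Normal likelihood contributes (σ²)^(−n/2) exp(−SS/(2σ²)), so the posterior is Inverse-Gamma(α + n/2, β + SS/2) = Inverse-Gamma(10, 56.27).
The mode of Inverse-Gamma(a, b) is b/(a+1) = 56.27/11 ≈ 5.115.

σ̂²_MAP = 5.115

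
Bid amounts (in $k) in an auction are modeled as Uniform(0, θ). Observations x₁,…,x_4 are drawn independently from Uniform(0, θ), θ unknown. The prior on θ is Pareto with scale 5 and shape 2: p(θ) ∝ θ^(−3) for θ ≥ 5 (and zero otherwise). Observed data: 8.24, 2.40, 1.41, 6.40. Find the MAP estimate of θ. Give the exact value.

The Uniform(0, θ) likelihood is θ^(−n) for θ ≥ max(xᵢ), zero otherwise. Here max(xᵢ) = 8.24.
Posterior ∝ θ^(−3) · θ^(−4) = θ^(−7) on θ ≥ max(5, 8.24) = 8.24.
This density is strictly decreasing in θ, so the posterior mode lies at the lower boundary of the support.

θ̂_MAP = 8.24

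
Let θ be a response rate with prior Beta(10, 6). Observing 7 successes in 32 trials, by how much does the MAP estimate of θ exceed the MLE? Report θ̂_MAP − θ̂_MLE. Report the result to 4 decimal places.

MAP − MLE = 0.1291

Posterior is Beta(17, 31); MAP = (17−1)/(48−2) = 16/46 ≈ 0.34783.
MLE ignores the prior: θ̂_MLE = k/n = 7/32 ≈ 0.21875.
Difference = 16/46 − 7/32 = 95/736 ≈ 0.1291.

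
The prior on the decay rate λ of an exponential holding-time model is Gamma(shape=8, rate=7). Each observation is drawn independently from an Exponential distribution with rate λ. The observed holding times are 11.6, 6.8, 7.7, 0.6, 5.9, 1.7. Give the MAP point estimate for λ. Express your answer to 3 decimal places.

λ̂_MAP = 0.315

The Exponential(rate=λ) likelihood is ∝ λ^n e^(−λΣtᵢ). Here n = 6 and Σtᵢ = 11.6 + 6.8 + 7.7 + 0.6 + 5.9 + 1.7 = 34.3.
Posterior ∝ λ^7e^(−7λ) · λ^6e^(−34.3λ) = λ^13e^(−41.3λ), i.e. Gamma(14, 41.3).
Mode = (a−1)/b = 13/41.3 ≈ 0.315.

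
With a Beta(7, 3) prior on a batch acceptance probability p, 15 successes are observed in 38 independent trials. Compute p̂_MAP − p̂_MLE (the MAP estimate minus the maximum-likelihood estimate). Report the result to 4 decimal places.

Posterior is Beta(22, 26); MAP = (22−1)/(48−2) = 21/46 ≈ 0.45652.
MLE ignores the prior: p̂_MLE = k/n = 15/38 ≈ 0.39474.
Difference = 21/46 − 15/38 = 27/437 ≈ 0.0618.

MAP − MLE = 0.0618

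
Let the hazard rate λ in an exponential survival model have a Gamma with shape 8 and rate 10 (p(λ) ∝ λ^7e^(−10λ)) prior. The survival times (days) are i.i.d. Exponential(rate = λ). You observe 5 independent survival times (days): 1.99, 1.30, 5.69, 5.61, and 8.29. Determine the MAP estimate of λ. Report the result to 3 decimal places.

The Exponential(rate=λ) likelihood is ∝ λ^n e^(−λΣtᵢ). Here n = 5 and Σtᵢ = 1.99 + 1.30 + 5.69 + 5.61 + 8.29 = 22.88.
Posterior ∝ λ^7e^(−10λ) · λ^5e^(−22.88λ) = λ^12e^(−32.88λ), i.e. Gamma(13, 32.88).
Mode = (a−1)/b = 12/32.88 ≈ 0.365.

λ̂_MAP = 0.365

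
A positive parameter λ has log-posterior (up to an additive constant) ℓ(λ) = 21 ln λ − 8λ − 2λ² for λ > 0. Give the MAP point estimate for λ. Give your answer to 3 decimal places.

ℓ'(λ) = 21/λ − 8 − 4λ. Setting this to zero and multiplying by λ: 4λ² + 8λ − 21 = 0.
λ = (−8 + √(8² + 4·4·21)) / (2·4) = (−8 + √400) / 8 = (−8 + 20)/8 = 3/2.
ℓ''(λ) = −21/λ² − 4 < 0, confirming a maximum.

λ̂_MAP = 1.500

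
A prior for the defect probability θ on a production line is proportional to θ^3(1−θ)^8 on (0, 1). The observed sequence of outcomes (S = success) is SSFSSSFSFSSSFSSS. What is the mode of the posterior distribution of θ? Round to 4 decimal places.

θ̂_MAP = 0.5556

The prior density ∝ θ^3(1−θ)^8 is the kernel of Beta(4, 9).
Data: 12 successes in 16 trials (from the sequence). The binomial likelihood contributes θ^12(1−θ)^4, so the posterior is Beta(4+12, 9+4) = Beta(16, 13).
For Beta(a, b) with a, b > 1 the mode is (a−1)/(a+b−2) = 15/27 ≈ 0.5556.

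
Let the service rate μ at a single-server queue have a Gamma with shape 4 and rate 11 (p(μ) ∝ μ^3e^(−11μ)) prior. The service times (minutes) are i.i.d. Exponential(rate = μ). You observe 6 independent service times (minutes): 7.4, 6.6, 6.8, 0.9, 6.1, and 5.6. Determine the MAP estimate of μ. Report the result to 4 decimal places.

μ̂_MAP = 0.2027

The Exponential(rate=μ) likelihood is ∝ μ^n e^(−μΣtᵢ). Here n = 6 and Σtᵢ = 7.4 + 6.6 + 6.8 + 0.9 + 6.1 + 5.6 = 33.4.
Posterior ∝ μ^3e^(−11μ) · μ^6e^(−33.4μ) = μ^9e^(−44.4μ), i.e. Gamma(10, 44.4).
Mode = (a−1)/b = 9/44.4 ≈ 0.2027.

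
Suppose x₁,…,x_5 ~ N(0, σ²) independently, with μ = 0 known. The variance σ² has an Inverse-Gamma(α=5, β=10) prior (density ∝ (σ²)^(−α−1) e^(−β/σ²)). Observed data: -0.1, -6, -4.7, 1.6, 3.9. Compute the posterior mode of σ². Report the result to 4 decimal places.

σ̂²_MAP = 5.6394

Sum of squared deviations about the known mean: SS = (-0.1−0)² + (-6−0)² + (-4.7−0)² + (1.6−0)² + (3.9−0)² = 75.87.
The Normal likelihood contributes (σ²)^(−n/2) exp(−SS/(2σ²)), so the posterior is Inverse-Gamma(α + n/2, β + SS/2) = Inverse-Gamma(7.5, 47.935).
The mode of Inverse-Gamma(a, b) is b/(a+1) = 47.935/8.5 ≈ 5.6394.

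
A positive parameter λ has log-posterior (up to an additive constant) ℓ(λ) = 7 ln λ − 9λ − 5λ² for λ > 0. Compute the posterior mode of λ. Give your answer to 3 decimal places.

ℓ'(λ) = 7/λ − 9 − 10λ. Setting this to zero and multiplying by λ: 10λ² + 9λ − 7 = 0.
λ = (−9 + √(9² + 4·10·7)) / (2·10) = (−9 + √361) / 20 = (−9 + 19)/20 = 1/2.
ℓ''(λ) = −7/λ² − 10 < 0, confirming a maximum.

λ̂_MAP = 0.500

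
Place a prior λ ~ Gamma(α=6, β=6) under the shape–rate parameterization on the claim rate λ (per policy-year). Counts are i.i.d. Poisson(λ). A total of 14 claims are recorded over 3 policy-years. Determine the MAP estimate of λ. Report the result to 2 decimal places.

Σxᵢ = 14, n = 3.
Posterior ∝ λ^5e^(−6λ) · λ^14e^(−3λ) = λ^19e^(−9λ), i.e. Gamma(shape=20, rate=9).
The mode of a Gamma(a, b) with a ≥ 1 (shape–rate) is (a−1)/b = 19/9 ≈ 2.11.

λ̂_MAP = 2.11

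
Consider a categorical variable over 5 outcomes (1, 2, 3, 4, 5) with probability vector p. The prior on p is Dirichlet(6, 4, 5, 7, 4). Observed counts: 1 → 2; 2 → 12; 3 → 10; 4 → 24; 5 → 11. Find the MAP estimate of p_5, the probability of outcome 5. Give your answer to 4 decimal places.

MAP estimate: 0.1750

The posterior is Dirichlet(αᵢ + nᵢ) = Dirichlet(8, 16, 15, 31, 15).
For a Dirichlet(a₁,…,a_K) with all aᵢ > 1, the mode has j-th component (aⱼ − 1)/(Σaᵢ − K).
Here Σaᵢ = 85 and K = 5, so p_5 = (15 − 1)/(85 − 5) = 14/80 ≈ 0.1750.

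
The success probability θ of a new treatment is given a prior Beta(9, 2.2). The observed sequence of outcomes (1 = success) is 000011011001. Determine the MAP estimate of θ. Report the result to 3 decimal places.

θ̂_MAP = 0.613

Prior: Beta(9, 2.2).
Data: 5 successes in 12 trials (from the sequence). The binomial likelihood contributes θ^5(1−θ)^7, so the posterior is Beta(9+5, 2.2+7) = Beta(14, 9.2).
For Beta(a, b) with a, b > 1 the mode is (a−1)/(a+b−2) = 13/21.2 ≈ 0.613.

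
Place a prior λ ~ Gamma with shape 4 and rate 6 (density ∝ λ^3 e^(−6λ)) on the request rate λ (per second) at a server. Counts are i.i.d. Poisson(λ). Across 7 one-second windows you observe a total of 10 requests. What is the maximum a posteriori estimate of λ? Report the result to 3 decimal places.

λ̂_MAP = 1.000

Σxᵢ = 10, n = 7.
Posterior ∝ λ^3e^(−6λ) · λ^10e^(−7λ) = λ^13e^(−13λ), i.e. Gamma(shape=14, rate=13).
The mode of a Gamma(a, b) with a ≥ 1 (shape–rate) is (a−1)/b = 13/13 ≈ 1.000.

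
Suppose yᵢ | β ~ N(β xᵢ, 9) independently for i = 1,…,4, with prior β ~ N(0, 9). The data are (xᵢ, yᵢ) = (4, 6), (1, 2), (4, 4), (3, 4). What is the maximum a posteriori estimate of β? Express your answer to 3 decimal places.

log p(β | y) = −Σ(yᵢ − βxᵢ)²/(2·9) − β²/(2·9) + const.
Setting the derivative to zero: Σxᵢ(yᵢ − βxᵢ)/9 − β/9 = 0, so β = Σxᵢyᵢ / (Σxᵢ² + σ²/τ²).
Σxᵢyᵢ = 4·6 + 1·2 + 4·4 + 3·4 = 54; Σxᵢ² = 42; σ²/τ² = 1.
β̂_MAP = 54 / (42 + 1) = 54/43 ≈ 1.256.

β̂_MAP = 1.256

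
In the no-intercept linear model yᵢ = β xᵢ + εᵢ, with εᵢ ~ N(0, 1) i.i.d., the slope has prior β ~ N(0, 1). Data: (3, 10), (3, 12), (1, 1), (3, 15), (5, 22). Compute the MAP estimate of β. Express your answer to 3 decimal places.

log p(β | y) = −Σ(yᵢ − βxᵢ)²/(2·1) − β²/(2·1) + const.
Setting the derivative to zero: Σxᵢ(yᵢ − βxᵢ)/1 − β/1 = 0, so β = Σxᵢyᵢ / (Σxᵢ² + σ²/τ²).
Σxᵢyᵢ = 3·10 + 3·12 + 1·1 + 3·15 + 5·22 = 222; Σxᵢ² = 53; σ²/τ² = 1.
β̂_MAP = 222 / (53 + 1) = 222/54 ≈ 4.111.

β̂_MAP = 4.111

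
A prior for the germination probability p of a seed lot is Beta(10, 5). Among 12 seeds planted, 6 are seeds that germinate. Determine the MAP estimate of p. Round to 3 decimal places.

Prior: Beta(10, 5).
Data: 6 successes in 12 trials. The binomial likelihood contributes p^6(1−p)^6, so the posterior is Beta(10+6, 5+6) = Beta(16, 11).
For Beta(a, b) with a, b > 1 the mode is (a−1)/(a+b−2) = 15/25 ≈ 0.600.

p̂_MAP = 0.600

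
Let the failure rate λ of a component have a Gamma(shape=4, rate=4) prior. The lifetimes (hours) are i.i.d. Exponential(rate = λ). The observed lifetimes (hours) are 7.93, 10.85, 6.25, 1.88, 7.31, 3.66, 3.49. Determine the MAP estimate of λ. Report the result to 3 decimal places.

λ̂_MAP = 0.220

The Exponential(rate=λ) likelihood is ∝ λ^n e^(−λΣtᵢ). Here n = 7 and Σtᵢ = 7.93 + 10.85 + 6.25 + 1.88 + 7.31 + 3.66 + 3.49 = 41.37.
Posterior ∝ λ^3e^(−4λ) · λ^7e^(−41.37λ) = λ^10e^(−45.37λ), i.e. Gamma(11, 45.37).
Mode = (a−1)/b = 10/45.37 ≈ 0.220.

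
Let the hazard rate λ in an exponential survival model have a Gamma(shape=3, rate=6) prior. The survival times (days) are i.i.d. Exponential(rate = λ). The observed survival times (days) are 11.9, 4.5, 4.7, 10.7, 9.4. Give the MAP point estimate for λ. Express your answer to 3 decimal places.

λ̂_MAP = 0.148

The Exponential(rate=λ) likelihood is ∝ λ^n e^(−λΣtᵢ). Here n = 5 and Σtᵢ = 11.9 + 4.5 + 4.7 + 10.7 + 9.4 = 41.2.
Posterior ∝ λ^2e^(−6λ) · λ^5e^(−41.2λ) = λ^7e^(−47.2λ), i.e. Gamma(8, 47.2).
Mode = (a−1)/b = 7/47.2 ≈ 0.148.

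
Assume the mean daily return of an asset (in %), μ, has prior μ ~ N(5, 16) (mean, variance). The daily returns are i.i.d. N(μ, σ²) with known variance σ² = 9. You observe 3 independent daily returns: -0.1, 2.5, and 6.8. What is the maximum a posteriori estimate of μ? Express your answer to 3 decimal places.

μ̂_MAP = 3.372

n = 3; x̄ = ((-0.1) + 2.5 + 6.8)/3 = 9.2/3 = 46/15 ≈ 3.0667.
For a Normal prior and Normal likelihood with known variance, the posterior is Normal; its mode equals its mean, the precision-weighted average.
Prior precision 1/σ₀² = 1/16 = 0.0625; data precision n/σ² = 3/9 = 1/3.
μ̂ = (0.0625·5 + (1/3)·(46/15)) / (0.0625 + 1/3) = (961/720)/(19/48) = 961/285 ≈ 3.372.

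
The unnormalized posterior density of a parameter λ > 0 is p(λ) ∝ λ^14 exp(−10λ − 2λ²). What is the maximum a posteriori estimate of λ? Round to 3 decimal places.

λ̂_MAP = 1.000

ℓ'(λ) = 14/λ − 10 − 4λ. Setting this to zero and multiplying by λ: 4λ² + 10λ − 14 = 0.
λ = (−10 + √(10² + 4·4·14)) / (2·4) = (−10 + √324) / 8 = (−10 + 18)/8 = 1.
ℓ''(λ) = −14/λ² − 4 < 0, confirming a maximum.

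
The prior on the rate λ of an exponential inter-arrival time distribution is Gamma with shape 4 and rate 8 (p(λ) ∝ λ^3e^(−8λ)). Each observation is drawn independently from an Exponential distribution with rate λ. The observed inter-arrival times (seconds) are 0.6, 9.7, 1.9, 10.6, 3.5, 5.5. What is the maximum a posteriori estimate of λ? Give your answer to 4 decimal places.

λ̂_MAP = 0.2261

The Exponential(rate=λ) likelihood is ∝ λ^n e^(−λΣtᵢ). Here n = 6 and Σtᵢ = 0.6 + 9.7 + 1.9 + 10.6 + 3.5 + 5.5 = 31.8.
Posterior ∝ λ^3e^(−8λ) · λ^6e^(−31.8λ) = λ^9e^(−39.8λ), i.e. Gamma(10, 39.8).
Mode = (a−1)/b = 9/39.8 ≈ 0.2261.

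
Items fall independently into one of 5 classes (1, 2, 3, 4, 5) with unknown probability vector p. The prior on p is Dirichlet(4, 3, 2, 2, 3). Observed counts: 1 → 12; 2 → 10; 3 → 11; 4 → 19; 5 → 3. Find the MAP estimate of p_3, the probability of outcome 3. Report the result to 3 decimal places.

MAP estimate: 0.188

The posterior is Dirichlet(αᵢ + nᵢ) = Dirichlet(16, 13, 13, 21, 6).
For a Dirichlet(a₁,…,a_K) with all aᵢ > 1, the mode has j-th component (aⱼ − 1)/(Σaᵢ − K).
Here Σaᵢ = 69 and K = 5, so p_3 = (13 − 1)/(69 − 5) = 12/64 ≈ 0.188.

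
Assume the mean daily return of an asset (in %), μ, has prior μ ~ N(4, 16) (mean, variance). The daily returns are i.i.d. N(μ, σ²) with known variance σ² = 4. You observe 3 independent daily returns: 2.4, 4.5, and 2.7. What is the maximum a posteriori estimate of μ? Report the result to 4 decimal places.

n = 3; x̄ = (2.4 + 4.5 + 2.7)/3 = 9.6/3 = 3.2.
For a Normal prior and Normal likelihood with known variance, the posterior is Normal; its mode equals its mean, the precision-weighted average.
Prior precision 1/σ₀² = 1/16 = 0.0625; data precision n/σ² = 3/4 = 0.75.
μ̂ = (0.0625·4 + 0.75·3.2) / (0.0625 + 0.75) = 2.65/0.8125 = 212/65 ≈ 3.2615.

μ̂_MAP = 3.2615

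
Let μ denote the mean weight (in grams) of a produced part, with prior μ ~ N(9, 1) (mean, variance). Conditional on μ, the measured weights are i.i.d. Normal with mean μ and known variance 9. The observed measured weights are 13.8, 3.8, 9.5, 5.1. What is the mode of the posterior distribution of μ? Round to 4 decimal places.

μ̂_MAP = 8.7077

n = 4; x̄ = (13.8 + 3.8 + 9.5 + 5.1)/4 = 32.2/4 = 8.05.
For a Normal prior and Normal likelihood with known variance, the posterior is Normal; its mode equals its mean, the precision-weighted average.
Prior precision 1/σ₀² = 1/1 = 1; data precision n/σ² = 4/9.
μ̂ = (1·9 + (4/9)·8.05) / (1 + 4/9) = (566/45)/(13/9) = 566/65 ≈ 8.7077.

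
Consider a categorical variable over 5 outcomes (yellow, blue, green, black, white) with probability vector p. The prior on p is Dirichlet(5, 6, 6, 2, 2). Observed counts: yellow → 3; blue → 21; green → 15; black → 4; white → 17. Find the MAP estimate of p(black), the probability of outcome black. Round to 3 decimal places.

MAP estimate of p(black) = 0.066

The posterior is Dirichlet(αᵢ + nᵢ) = Dirichlet(8, 27, 21, 6, 19).
For a Dirichlet(a₁,…,a_K) with all aᵢ > 1, the mode has j-th component (aⱼ − 1)/(Σaᵢ − K).
Here Σaᵢ = 81 and K = 5, so p(black) = (6 − 1)/(81 − 5) = 5/76 ≈ 0.066.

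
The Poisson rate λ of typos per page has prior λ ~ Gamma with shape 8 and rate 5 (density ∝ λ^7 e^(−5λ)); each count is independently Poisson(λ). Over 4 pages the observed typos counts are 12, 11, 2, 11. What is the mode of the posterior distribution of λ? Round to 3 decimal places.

λ̂_MAP = 4.778

Σxᵢ = 12+11+2+11 = 36, with n = 4.
Posterior ∝ λ^7e^(−5λ) · λ^36e^(−4λ) = λ^43e^(−9λ), i.e. Gamma(shape=44, rate=9).
The mode of a Gamma(a, b) with a ≥ 1 (shape–rate) is (a−1)/b = 43/9 ≈ 4.778.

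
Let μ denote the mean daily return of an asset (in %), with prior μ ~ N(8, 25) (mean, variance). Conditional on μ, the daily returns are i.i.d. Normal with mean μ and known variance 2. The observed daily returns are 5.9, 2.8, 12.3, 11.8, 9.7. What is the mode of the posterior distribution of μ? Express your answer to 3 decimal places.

n = 5; x̄ = (5.9 + 2.8 + 12.3 + 11.8 + 9.7)/5 = 42.5/5 = 8.5.
For a Normal prior and Normal likelihood with known variance, the posterior is Normal; its mode equals its mean, the precision-weighted average.
Prior precision 1/σ₀² = 1/25 = 0.04; data precision n/σ² = 5/2 = 2.5.
μ̂ = (0.04·8 + 2.5·8.5) / (0.04 + 2.5) = 21.57/2.54 = 2157/254 ≈ 8.492.

μ̂_MAP = 8.492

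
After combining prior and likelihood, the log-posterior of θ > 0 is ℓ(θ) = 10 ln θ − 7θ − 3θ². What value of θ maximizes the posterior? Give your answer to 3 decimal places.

θ̂_MAP = 0.833

ℓ'(θ) = 10/θ − 7 − 6θ. Setting this to zero and multiplying by θ: 6θ² + 7θ − 10 = 0.
θ = (−7 + √(7² + 4·6·10)) / (2·6) = (−7 + √289) / 12 = (−7 + 17)/12 = 5/6.
ℓ''(θ) = −10/θ² − 6 < 0, confirming a maximum.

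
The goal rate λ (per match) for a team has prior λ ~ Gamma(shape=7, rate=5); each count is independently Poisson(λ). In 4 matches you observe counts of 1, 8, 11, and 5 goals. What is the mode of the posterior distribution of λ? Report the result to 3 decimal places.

λ̂_MAP = 3.444

Σxᵢ = 1+8+11+5 = 25, with n = 4.
Posterior ∝ λ^6e^(−5λ) · λ^25e^(−4λ) = λ^31e^(−9λ), i.e. Gamma(shape=32, rate=9).
The mode of a Gamma(a, b) with a ≥ 1 (shape–rate) is (a−1)/b = 31/9 ≈ 3.444.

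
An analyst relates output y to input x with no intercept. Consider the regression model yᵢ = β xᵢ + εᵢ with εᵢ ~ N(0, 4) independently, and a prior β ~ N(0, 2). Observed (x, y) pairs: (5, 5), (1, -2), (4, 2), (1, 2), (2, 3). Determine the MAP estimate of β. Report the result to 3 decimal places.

log p(β | y) = −Σ(yᵢ − βxᵢ)²/(2·4) − β²/(2·2) + const.
Setting the derivative to zero: Σxᵢ(yᵢ − βxᵢ)/4 − β/2 = 0, so β = Σxᵢyᵢ / (Σxᵢ² + σ²/τ²).
Σxᵢyᵢ = 5·5 + 1·(-2) + 4·2 + 1·2 + 2·3 = 39; Σxᵢ² = 47; σ²/τ² = 2.
β̂_MAP = 39 / (47 + 2) = 39/49 ≈ 0.796.

β̂_MAP = 0.796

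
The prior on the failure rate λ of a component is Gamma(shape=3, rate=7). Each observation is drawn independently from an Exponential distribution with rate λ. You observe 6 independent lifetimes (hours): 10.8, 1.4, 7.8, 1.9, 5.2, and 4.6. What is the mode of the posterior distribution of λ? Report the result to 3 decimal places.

λ̂_MAP = 0.207

The Exponential(rate=λ) likelihood is ∝ λ^n e^(−λΣtᵢ). Here n = 6 and Σtᵢ = 10.8 + 1.4 + 7.8 + 1.9 + 5.2 + 4.6 = 31.7.
Posterior ∝ λ^2e^(−7λ) · λ^6e^(−31.7λ) = λ^8e^(−38.7λ), i.e. Gamma(9, 38.7).
Mode = (a−1)/b = 8/38.7 ≈ 0.207.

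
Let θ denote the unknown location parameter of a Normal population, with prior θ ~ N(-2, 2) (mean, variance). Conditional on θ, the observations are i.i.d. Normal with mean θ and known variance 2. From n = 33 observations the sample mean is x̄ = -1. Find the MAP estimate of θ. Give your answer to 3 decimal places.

θ̂_MAP = -1.029

n = 33, x̄ = -1.
For a Normal prior and Normal likelihood with known variance, the posterior is Normal; its mode equals its mean, the precision-weighted average.
Prior precision 1/σ₀² = 1/2 = 0.5; data precision n/σ² = 33/2 = 16.5.
θ̂ = (0.5·(-2) + 16.5·(-1)) / (0.5 + 16.5) = (-17.5)/17 = -35/34 ≈ -1.029.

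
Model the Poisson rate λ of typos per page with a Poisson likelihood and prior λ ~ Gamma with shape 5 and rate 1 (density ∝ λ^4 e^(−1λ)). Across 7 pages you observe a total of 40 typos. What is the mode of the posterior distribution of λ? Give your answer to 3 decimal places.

Σxᵢ = 40, n = 7.
Posterior ∝ λ^4e^(−1λ) · λ^40e^(−7λ) = λ^44e^(−8λ), i.e. Gamma(shape=45, rate=8).
The mode of a Gamma(a, b) with a ≥ 1 (shape–rate) is (a−1)/b = 44/8 ≈ 5.500.

λ̂_MAP = 5.500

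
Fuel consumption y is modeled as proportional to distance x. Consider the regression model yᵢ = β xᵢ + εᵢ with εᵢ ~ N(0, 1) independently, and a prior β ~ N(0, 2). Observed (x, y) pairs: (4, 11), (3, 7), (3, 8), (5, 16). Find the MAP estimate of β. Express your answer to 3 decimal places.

log p(β | y) = −Σ(yᵢ − βxᵢ)²/(2·1) − β²/(2·2) + const.
Setting the derivative to zero: Σxᵢ(yᵢ − βxᵢ)/1 − β/2 = 0, so β = Σxᵢyᵢ / (Σxᵢ² + σ²/τ²).
Σxᵢyᵢ = 4·11 + 3·7 + 3·8 + 5·16 = 169; Σxᵢ² = 59; σ²/τ² = 0.5.
β̂_MAP = 169 / (59 + 0.5) = 169/59.5 ≈ 2.840.

β̂_MAP = 2.840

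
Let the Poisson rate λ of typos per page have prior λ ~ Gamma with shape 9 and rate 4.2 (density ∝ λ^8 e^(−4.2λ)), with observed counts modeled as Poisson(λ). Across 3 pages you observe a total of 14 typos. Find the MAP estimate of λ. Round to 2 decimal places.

Σxᵢ = 14, n = 3.
Posterior ∝ λ^8e^(−4.2λ) · λ^14e^(−3λ) = λ^22e^(−7.2λ), i.e. Gamma(shape=23, rate=7.2).
The mode of a Gamma(a, b) with a ≥ 1 (shape–rate) is (a−1)/b = 22/7.2 ≈ 3.06.

λ̂_MAP = 3.06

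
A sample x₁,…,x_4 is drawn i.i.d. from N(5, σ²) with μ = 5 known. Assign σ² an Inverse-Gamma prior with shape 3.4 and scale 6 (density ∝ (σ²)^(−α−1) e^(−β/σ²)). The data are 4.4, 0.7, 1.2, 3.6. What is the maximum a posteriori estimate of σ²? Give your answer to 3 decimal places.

Sum of squared deviations about the known mean: SS = (4.4−5)² + (0.7−5)² + (1.2−5)² + (3.6−5)² = 35.25.
The Normal likelihood contributes (σ²)^(−n/2) exp(−SS/(2σ²)), so the posterior is Inverse-Gamma(α + n/2, β + SS/2) = Inverse-Gamma(5.4, 23.625).
The mode of Inverse-Gamma(a, b) is b/(a+1) = 23.625/6.4 ≈ 3.691.

σ̂²_MAP = 3.691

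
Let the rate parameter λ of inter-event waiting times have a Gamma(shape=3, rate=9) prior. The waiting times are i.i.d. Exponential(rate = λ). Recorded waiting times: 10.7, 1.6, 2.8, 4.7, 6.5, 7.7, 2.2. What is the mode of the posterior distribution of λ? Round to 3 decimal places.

λ̂_MAP = 0.199

The Exponential(rate=λ) likelihood is ∝ λ^n e^(−λΣtᵢ). Here n = 7 and Σtᵢ = 10.7 + 1.6 + 2.8 + 4.7 + 6.5 + 7.7 + 2.2 = 36.2.
Posterior ∝ λ^2e^(−9λ) · λ^7e^(−36.2λ) = λ^9e^(−45.2λ), i.e. Gamma(10, 45.2).
Mode = (a−1)/b = 9/45.2 ≈ 0.199.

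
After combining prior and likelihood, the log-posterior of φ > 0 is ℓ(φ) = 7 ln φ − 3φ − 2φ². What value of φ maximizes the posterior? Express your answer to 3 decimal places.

ℓ'(φ) = 7/φ − 3 − 4φ. Setting this to zero and multiplying by φ: 4φ² + 3φ − 7 = 0.
φ = (−3 + √(3² + 4·4·7)) / (2·4) = (−3 + √121) / 8 = (−3 + 11)/8 = 1.
ℓ''(φ) = −7/φ² − 4 < 0, confirming a maximum.

φ̂_MAP = 1.000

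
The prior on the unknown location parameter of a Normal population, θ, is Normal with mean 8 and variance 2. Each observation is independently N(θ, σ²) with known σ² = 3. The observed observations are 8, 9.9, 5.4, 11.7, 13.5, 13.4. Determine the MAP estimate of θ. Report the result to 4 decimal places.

θ̂_MAP = 9.8533

n = 6; x̄ = (8 + 9.9 + 5.4 + 11.7 + 13.5 + 13.4)/6 = 61.9/6 = 619/60 ≈ 10.3167.
For a Normal prior and Normal likelihood with known variance, the posterior is Normal; its mode equals its mean, the precision-weighted average.
Prior precision 1/σ₀² = 1/2 = 0.5; data precision n/σ² = 6/3 = 2.
θ̂ = (0.5·8 + 2·(619/60)) / (0.5 + 2) = (739/30)/2.5 = 739/75 ≈ 9.8533.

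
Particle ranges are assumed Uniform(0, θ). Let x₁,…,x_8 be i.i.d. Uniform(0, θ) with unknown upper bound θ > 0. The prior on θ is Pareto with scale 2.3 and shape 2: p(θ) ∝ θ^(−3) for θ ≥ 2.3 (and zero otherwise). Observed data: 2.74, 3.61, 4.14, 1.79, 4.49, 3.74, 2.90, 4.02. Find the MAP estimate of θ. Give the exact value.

The Uniform(0, θ) likelihood is θ^(−n) for θ ≥ max(xᵢ), zero otherwise. Here max(xᵢ) = 4.49.
Posterior ∝ θ^(−3) · θ^(−8) = θ^(−11) on θ ≥ max(2.3, 4.49) = 4.49.
This density is strictly decreasing in θ, so the posterior mode lies at the lower boundary of the support.

θ̂_MAP = 4.49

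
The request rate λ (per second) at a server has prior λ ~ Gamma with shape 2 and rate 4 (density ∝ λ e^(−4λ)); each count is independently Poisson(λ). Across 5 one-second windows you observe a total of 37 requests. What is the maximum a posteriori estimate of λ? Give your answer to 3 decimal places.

λ̂_MAP = 4.222

Σxᵢ = 37, n = 5.
Posterior ∝ λe^(−4λ) · λ^37e^(−5λ) = λ^38e^(−9λ), i.e. Gamma(shape=39, rate=9).
The mode of a Gamma(a, b) with a ≥ 1 (shape–rate) is (a−1)/b = 38/9 ≈ 4.222.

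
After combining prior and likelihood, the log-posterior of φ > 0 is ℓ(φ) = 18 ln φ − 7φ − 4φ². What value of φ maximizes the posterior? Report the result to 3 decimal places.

ℓ'(φ) = 18/φ − 7 − 8φ. Setting this to zero and multiplying by φ: 8φ² + 7φ − 18 = 0.
φ = (−7 + √(7² + 4·8·18)) / (2·8) = (−7 + √625) / 16 = (−7 + 25)/16 = 9/8.
ℓ''(φ) = −18/φ² − 8 < 0, confirming a maximum.

φ̂_MAP = 1.125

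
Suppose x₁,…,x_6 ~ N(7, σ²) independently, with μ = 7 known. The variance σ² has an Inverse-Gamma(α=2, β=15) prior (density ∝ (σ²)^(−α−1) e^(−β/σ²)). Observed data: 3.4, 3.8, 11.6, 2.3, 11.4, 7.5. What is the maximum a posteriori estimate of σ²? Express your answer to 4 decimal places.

σ̂²_MAP = 9.6717

Sum of squared deviations about the known mean: SS = (3.4−7)² + (3.8−7)² + (11.6−7)² + (2.3−7)² + (11.4−7)² + (7.5−7)² = 86.06.
The Normal likelihood contributes (σ²)^(−n/2) exp(−SS/(2σ²)), so the posterior is Inverse-Gamma(α + n/2, β + SS/2) = Inverse-Gamma(5, 58.03).
The mode of Inverse-Gamma(a, b) is b/(a+1) = 58.03/6 ≈ 9.6717.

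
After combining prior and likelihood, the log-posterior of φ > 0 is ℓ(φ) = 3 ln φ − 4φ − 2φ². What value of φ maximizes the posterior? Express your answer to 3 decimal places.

φ̂_MAP = 0.500

ℓ'(φ) = 3/φ − 4 − 4φ. Setting this to zero and multiplying by φ: 4φ² + 4φ − 3 = 0.
φ = (−4 + √(4² + 4·4·3)) / (2·4) = (−4 + √64) / 8 = (−4 + 8)/8 = 1/2.
ℓ''(φ) = −3/φ² − 4 < 0, confirming a maximum.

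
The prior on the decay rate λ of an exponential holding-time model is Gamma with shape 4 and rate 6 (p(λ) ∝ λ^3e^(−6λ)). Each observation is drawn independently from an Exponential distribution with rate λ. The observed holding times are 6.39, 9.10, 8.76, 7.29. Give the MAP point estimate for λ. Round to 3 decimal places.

λ̂_MAP = 0.186

The Exponential(rate=λ) likelihood is ∝ λ^n e^(−λΣtᵢ). Here n = 4 and Σtᵢ = 6.39 + 9.10 + 8.76 + 7.29 = 31.54.
Posterior ∝ λ^3e^(−6λ) · λ^4e^(−31.54λ) = λ^7e^(−37.54λ), i.e. Gamma(8, 37.54).
Mode = (a−1)/b = 7/37.54 ≈ 0.186.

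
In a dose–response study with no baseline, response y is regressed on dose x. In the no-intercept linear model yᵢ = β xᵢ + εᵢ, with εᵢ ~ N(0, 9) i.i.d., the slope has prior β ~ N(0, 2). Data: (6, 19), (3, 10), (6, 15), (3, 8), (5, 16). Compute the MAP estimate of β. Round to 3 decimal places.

log p(β | y) = −Σ(yᵢ − βxᵢ)²/(2·9) − β²/(2·2) + const.
Setting the derivative to zero: Σxᵢ(yᵢ − βxᵢ)/9 − β/2 = 0, so β = Σxᵢyᵢ / (Σxᵢ² + σ²/τ²).
Σxᵢyᵢ = 6·19 + 3·10 + 6·15 + 3·8 + 5·16 = 338; Σxᵢ² = 115; σ²/τ² = 4.5.
β̂_MAP = 338 / (115 + 4.5) = 338/119.5 ≈ 2.828.

β̂_MAP = 2.828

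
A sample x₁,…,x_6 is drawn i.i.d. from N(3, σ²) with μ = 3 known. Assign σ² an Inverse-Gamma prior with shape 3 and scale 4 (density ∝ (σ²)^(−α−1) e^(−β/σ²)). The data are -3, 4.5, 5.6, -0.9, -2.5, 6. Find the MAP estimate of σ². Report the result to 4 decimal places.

Sum of squared deviations about the known mean: SS = (-3−3)² + (4.5−3)² + (5.6−3)² + (-0.9−3)² + (-2.5−3)² + (6−3)² = 99.47.
The Normal likelihood contributes (σ²)^(−n/2) exp(−SS/(2σ²)), so the posterior is Inverse-Gamma(α + n/2, β + SS/2) = Inverse-Gamma(6, 53.735).
The mode of Inverse-Gamma(a, b) is b/(a+1) = 53.735/7 ≈ 7.6764.

σ̂²_MAP = 7.6764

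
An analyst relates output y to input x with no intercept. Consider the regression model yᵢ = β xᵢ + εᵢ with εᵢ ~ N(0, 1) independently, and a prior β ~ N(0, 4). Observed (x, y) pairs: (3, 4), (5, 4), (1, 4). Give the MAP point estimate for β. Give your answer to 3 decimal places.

β̂_MAP = 1.021

log p(β | y) = −Σ(yᵢ − βxᵢ)²/(2·1) − β²/(2·4) + const.
Setting the derivative to zero: Σxᵢ(yᵢ − βxᵢ)/1 − β/4 = 0, so β = Σxᵢyᵢ / (Σxᵢ² + σ²/τ²).
Σxᵢyᵢ = 3·4 + 5·4 + 1·4 = 36; Σxᵢ² = 35; σ²/τ² = 0.25.
β̂_MAP = 36 / (35 + 0.25) = 36/35.25 ≈ 1.021.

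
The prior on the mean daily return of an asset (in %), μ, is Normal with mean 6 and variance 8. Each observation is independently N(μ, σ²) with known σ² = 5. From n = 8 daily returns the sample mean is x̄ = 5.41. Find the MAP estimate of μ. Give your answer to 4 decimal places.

μ̂_MAP = 5.4528

n = 8, x̄ = 5.41.
For a Normal prior and Normal likelihood with known variance, the posterior is Normal; its mode equals its mean, the precision-weighted average.
Prior precision 1/σ₀² = 1/8 = 0.125; data precision n/σ² = 8/5 = 1.6.
μ̂ = (0.125·6 + 1.6·5.41) / (0.125 + 1.6) = 9.406/1.725 = 9406/1725 ≈ 5.4528.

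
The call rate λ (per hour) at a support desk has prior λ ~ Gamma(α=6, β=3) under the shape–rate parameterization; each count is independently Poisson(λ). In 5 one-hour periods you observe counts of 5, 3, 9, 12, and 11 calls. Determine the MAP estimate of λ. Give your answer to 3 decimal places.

λ̂_MAP = 5.625

Σxᵢ = 5+3+9+12+11 = 40, with n = 5.
Posterior ∝ λ^5e^(−3λ) · λ^40e^(−5λ) = λ^45e^(−8λ), i.e. Gamma(shape=46, rate=8).
The mode of a Gamma(a, b) with a ≥ 1 (shape–rate) is (a−1)/b = 45/8 ≈ 5.625.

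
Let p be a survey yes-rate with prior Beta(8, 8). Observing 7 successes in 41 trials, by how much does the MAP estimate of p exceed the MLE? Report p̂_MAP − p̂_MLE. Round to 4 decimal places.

MAP − MLE = 0.0838

Posterior is Beta(15, 42); MAP = (15−1)/(57−2) = 14/55 ≈ 0.25455.
MLE ignores the prior: p̂_MLE = k/n = 7/41 ≈ 0.17073.
Difference = 14/55 − 7/41 = 189/2255 ≈ 0.0838.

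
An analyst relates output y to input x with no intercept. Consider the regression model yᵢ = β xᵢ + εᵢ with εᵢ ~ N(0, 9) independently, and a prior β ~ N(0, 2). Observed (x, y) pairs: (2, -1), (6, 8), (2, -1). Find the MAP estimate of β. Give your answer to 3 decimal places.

log p(β | y) = −Σ(yᵢ − βxᵢ)²/(2·9) − β²/(2·2) + const.
Setting the derivative to zero: Σxᵢ(yᵢ − βxᵢ)/9 − β/2 = 0, so β = Σxᵢyᵢ / (Σxᵢ² + σ²/τ²).
Σxᵢyᵢ = 2·(-1) + 6·8 + 2·(-1) = 44; Σxᵢ² = 44; σ²/τ² = 4.5.
β̂_MAP = 44 / (44 + 4.5) = 44/48.5 ≈ 0.907.

β̂_MAP = 0.907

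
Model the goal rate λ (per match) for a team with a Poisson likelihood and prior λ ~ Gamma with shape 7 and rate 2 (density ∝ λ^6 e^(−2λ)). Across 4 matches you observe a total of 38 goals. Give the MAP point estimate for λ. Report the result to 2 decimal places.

Σxᵢ = 38, n = 4.
Posterior ∝ λ^6e^(−2λ) · λ^38e^(−4λ) = λ^44e^(−6λ), i.e. Gamma(shape=45, rate=6).
The mode of a Gamma(a, b) with a ≥ 1 (shape–rate) is (a−1)/b = 44/6 ≈ 7.33.

λ̂_MAP = 7.33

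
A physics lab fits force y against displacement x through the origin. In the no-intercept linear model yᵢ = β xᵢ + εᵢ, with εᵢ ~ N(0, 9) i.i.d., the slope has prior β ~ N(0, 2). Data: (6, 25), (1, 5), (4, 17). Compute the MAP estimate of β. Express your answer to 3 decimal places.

log p(β | y) = −Σ(yᵢ − βxᵢ)²/(2·9) − β²/(2·2) + const.
Setting the derivative to zero: Σxᵢ(yᵢ − βxᵢ)/9 − β/2 = 0, so β = Σxᵢyᵢ / (Σxᵢ² + σ²/τ²).
Σxᵢyᵢ = 6·25 + 1·5 + 4·17 = 223; Σxᵢ² = 53; σ²/τ² = 4.5.
β̂_MAP = 223 / (53 + 4.5) = 223/57.5 ≈ 3.878.

β̂_MAP = 3.878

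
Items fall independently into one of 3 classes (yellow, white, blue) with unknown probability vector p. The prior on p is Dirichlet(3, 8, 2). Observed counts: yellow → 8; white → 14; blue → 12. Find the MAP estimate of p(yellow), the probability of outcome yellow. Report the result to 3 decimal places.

The posterior is Dirichlet(αᵢ + nᵢ) = Dirichlet(11, 22, 14).
For a Dirichlet(a₁,…,a_K) with all aᵢ > 1, the mode has j-th component (aⱼ − 1)/(Σaᵢ − K).
Here Σaᵢ = 47 and K = 3, so p(yellow) = (11 − 1)/(47 − 3) = 10/44 ≈ 0.227.

MAP estimate of p(yellow) = 0.227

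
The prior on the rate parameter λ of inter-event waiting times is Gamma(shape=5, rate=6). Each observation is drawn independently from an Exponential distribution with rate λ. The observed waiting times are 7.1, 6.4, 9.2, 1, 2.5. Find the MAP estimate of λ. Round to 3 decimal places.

λ̂_MAP = 0.280

The Exponential(rate=λ) likelihood is ∝ λ^n e^(−λΣtᵢ). Here n = 5 and Σtᵢ = 7.1 + 6.4 + 9.2 + 1 + 2.5 = 26.2.
Posterior ∝ λ^4e^(−6λ) · λ^5e^(−26.2λ) = λ^9e^(−32.2λ), i.e. Gamma(10, 32.2).
Mode = (a−1)/b = 9/32.2 ≈ 0.280.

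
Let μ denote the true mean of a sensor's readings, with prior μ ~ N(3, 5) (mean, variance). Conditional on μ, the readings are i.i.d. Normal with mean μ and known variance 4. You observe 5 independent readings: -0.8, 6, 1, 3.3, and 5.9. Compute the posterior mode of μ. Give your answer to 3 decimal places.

n = 5; x̄ = ((-0.8) + 6 + 1 + 3.3 + 5.9)/5 = 15.4/5 = 3.08.
For a Normal prior and Normal likelihood with known variance, the posterior is Normal; its mode equals its mean, the precision-weighted average.
Prior precision 1/σ₀² = 1/5 = 0.2; data precision n/σ² = 5/4 = 1.25.
μ̂ = (0.2·3 + 1.25·3.08) / (0.2 + 1.25) = 4.45/1.45 = 89/29 ≈ 3.069.

μ̂_MAP = 3.069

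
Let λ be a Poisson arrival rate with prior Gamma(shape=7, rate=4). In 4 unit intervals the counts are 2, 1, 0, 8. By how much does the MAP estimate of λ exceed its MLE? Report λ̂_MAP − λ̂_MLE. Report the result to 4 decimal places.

MAP − MLE = -0.6250

Σxᵢ = 11. Posterior is Gamma(18, 8); MAP = (18−1)/8 = 17/8 ≈ 2.12500.
MLE = x̄ = 11/4 ≈ 2.75000.
Difference = 17/8 − 11/4 = -5/8 ≈ -0.6250.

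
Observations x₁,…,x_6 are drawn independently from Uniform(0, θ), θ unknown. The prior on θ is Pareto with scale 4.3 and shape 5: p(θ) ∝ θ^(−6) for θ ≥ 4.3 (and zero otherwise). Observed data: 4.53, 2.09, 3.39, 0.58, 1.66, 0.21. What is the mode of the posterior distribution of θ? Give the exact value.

The Uniform(0, θ) likelihood is θ^(−n) for θ ≥ max(xᵢ), zero otherwise. Here max(xᵢ) = 4.53.
Posterior ∝ θ^(−6) · θ^(−6) = θ^(−12) on θ ≥ max(4.3, 4.53) = 4.53.
This density is strictly decreasing in θ, so the posterior mode lies at the lower boundary of the support.

θ̂_MAP = 4.53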